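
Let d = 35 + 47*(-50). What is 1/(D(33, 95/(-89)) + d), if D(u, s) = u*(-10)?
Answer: -1/2645 ≈ -0.00037807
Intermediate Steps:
D(u, s) = -10*u
d = -2315 (d = 35 - 2350 = -2315)
1/(D(33, 95/(-89)) + d) = 1/(-10*33 - 2315) = 1/(-330 - 2315) = 1/(-2645) = -1/2645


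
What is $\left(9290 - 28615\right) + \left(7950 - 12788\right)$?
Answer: $-24163$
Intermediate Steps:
$\left(9290 - 28615\right) + \left(7950 - 12788\right) = -19325 - 4838 = -24163$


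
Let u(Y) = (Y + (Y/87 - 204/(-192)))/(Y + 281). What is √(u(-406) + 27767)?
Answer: √2499324915/300 ≈ 166.64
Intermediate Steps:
u(Y) = (17/16 + 88*Y/87)/(281 + Y) (u(Y) = (Y + (Y*(1/87) - 204*(-1/192)))/(281 + Y) = (Y + (Y/87 + 17/16))/(281 + Y) = (Y + (17/16 + Y/87))/(281 + Y) = (17/16 + 88*Y/87)/(281 + Y))
√(u(-406) + 27767) = √((1479 + 1408*(-406))/(1392*(281 - 406)) + 27767) = √((1/1392)*(1479 - 571648)/(-125) + 27767) = √((1/1392)*(-1/125)*(-570169) + 27767) = √(19661/6000 + 27767) = √(166621661/6000) = √2499324915/300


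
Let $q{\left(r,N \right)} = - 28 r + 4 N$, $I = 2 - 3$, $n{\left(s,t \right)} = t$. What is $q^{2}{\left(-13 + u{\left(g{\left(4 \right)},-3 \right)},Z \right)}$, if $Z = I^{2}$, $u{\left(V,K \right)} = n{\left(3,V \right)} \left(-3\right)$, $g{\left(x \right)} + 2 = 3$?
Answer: $204304$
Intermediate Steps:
$g{\left(x \right)} = 1$ ($g{\left(x \right)} = -2 + 3 = 1$)
$I = -1$
$u{\left(V,K \right)} = - 3 V$ ($u{\left(V,K \right)} = V \left(-3\right) = - 3 V$)
$Z = 1$ ($Z = \left(-1\right)^{2} = 1$)
$q^{2}{\left(-13 + u{\left(g{\left(4 \right)},-3 \right)},Z \right)} = \left(- 28 \left(-13 - 3\right) + 4 \cdot 1\right)^{2} = \left(- 28 \left(-13 - 3\right) + 4\right)^{2} = \left(\left(-28\right) \left(-16\right) + 4\right)^{2} = \left(448 + 4\right)^{2} = 452^{2} = 204304$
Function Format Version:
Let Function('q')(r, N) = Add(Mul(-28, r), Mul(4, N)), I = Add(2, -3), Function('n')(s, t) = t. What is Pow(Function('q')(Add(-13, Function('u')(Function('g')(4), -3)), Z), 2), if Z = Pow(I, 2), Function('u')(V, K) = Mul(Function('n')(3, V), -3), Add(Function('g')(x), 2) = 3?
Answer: 204304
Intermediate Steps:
Function('g')(x) = 1 (Function('g')(x) = Add(-2, 3) = 1)
I = -1
Function('u')(V, K) = Mul(-3, V) (Function('u')(V, K) = Mul(V, -3) = Mul(-3, V))
Z = 1 (Z = Pow(-1, 2) = 1)
Pow(Function('q')(Add(-13, Function('u')(Function('g')(4), -3)), Z), 2) = Pow(Add(Mul(-28, Add(-13, Mul(-3, 1))), Mul(4, 1)), 2) = Pow(Add(Mul(-28, Add(-13, -3)), 4), 2) = Pow(Add(Mul(-28, -16), 4), 2) = Pow(Add(448, 4), 2) = Pow(452, 2) = 204304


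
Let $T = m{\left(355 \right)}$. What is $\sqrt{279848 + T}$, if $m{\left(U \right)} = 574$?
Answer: $9 \sqrt{3462} \approx 529.55$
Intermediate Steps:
$T = 574$
$\sqrt{279848 + T} = \sqrt{279848 + 574} = \sqrt{280422} = 9 \sqrt{3462}$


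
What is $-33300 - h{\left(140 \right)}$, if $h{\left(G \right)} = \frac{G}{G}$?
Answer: $-33301$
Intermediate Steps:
$h{\left(G \right)} = 1$
$-33300 - h{\left(140 \right)} = -33300 - 1 = -33301$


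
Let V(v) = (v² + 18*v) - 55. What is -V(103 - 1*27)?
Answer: -7089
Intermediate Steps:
V(v) = -55 + v² + 18*v
-V(103 - 1*27) = -(-55 + (103 - 1*27)² + 18*(103 - 1*27)) = -(-55 + (103 - 27)² + 18*(103 - 27)) = -(-55 + 76² + 18*76) = -(-55 + 5776 + 1368) = -1*7089 = -7089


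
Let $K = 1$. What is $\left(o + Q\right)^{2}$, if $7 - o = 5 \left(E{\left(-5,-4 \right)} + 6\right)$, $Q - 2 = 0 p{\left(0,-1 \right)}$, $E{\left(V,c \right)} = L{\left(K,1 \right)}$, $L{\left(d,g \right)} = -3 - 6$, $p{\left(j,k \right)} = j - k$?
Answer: $576$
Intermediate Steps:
$L{\left(d,g \right)} = -9$ ($L{\left(d,g \right)} = -3 - 6 = -9$)
$E{\left(V,c \right)} = -9$
$Q = 2$ ($Q = 2 + 0 \left(0 - -1\right) = 2 + 0 \left(0 + 1\right) = 2 + 0 \cdot 1 = 2 + 0 = 2$)
$o = 22$ ($o = 7 - 5 \left(-9 + 6\right) = 7 - 5 \left(-3\right) = 7 - -15 = 7 + 15 = 22$)
$\left(o + Q\right)^{2} = \left(22 + 2\right)^{2} = 24^{2} = 576$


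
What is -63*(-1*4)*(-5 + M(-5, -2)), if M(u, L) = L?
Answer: -1764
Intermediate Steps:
-63*(-1*4)*(-5 + M(-5, -2)) = -63*(-1*4)*(-5 - 2) = -(-252)*(-7) = -63*28 = -1764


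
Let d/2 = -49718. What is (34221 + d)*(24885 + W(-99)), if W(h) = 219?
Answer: -1637157360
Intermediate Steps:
d = -99436 (d = 2*(-49718) = -99436)
(34221 + d)*(24885 + W(-99)) = (34221 - 99436)*(24885 + 219) = -65215*25104 = -1637157360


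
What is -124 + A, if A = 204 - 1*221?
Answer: -141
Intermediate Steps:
A = -17 (A = 204 - 221 = -17)
-124 + A = -124 - 17 = -141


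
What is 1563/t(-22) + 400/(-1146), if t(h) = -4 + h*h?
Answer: 266533/91680 ≈ 2.9072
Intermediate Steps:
t(h) = -4 + h**2
1563/t(-22) + 400/(-1146) = 1563/(-4 + (-22)**2) + 400/(-1146) = 1563/(-4 + 484) + 400*(-1/1146) = 1563/480 - 200/573 = 1563*(1/480) - 200/573 = 521/160 - 200/573 = 266533/91680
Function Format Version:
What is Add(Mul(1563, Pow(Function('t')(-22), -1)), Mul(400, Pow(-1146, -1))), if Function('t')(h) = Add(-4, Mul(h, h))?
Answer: Rational(266533, 91680) ≈ 2.9072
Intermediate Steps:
Function('t')(h) = Add(-4, Pow(h, 2))
Add(Mul(1563, Pow(Function('t')(-22), -1)), Mul(400, Pow(-1146, -1))) = Add(Mul(1563, Pow(Add(-4, Pow(-22, 2)), -1)), Mul(400, Pow(-1146, -1))) = Add(Mul(1563, Pow(Add(-4, 484), -1)), Mul(400, Rational(-1, 1146))) = Add(Mul(1563, Pow(480, -1)), Rational(-200, 573)) = Add(Mul(1563, Rational(1, 480)), Rational(-200, 573)) = Add(Rational(521, 160), Rational(-200, 573)) = Rational(266533, 91680)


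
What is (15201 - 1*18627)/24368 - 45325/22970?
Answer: -59158741/27986648 ≈ -2.1138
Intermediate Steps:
(15201 - 1*18627)/24368 - 45325/22970 = (15201 - 18627)*(1/24368) - 45325*1/22970 = -3426*1/24368 - 9065/4594 = -1713/12184 - 9065/4594 = -59158741/27986648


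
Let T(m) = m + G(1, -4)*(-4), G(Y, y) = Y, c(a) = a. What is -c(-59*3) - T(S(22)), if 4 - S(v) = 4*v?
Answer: 265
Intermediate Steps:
S(v) = 4 - 4*v
T(m) = -4 + m (T(m) = m + 1*(-4) = m - 4 = -4 + m)
-c(-59*3) - T(S(22)) = -(-59)*3 - (-4 + (4 - 4*22)) = -1*(-177) - (-4 + (4 - 88)) = 177 - (-4 - 84) = 177 - 1*(-88) = 177 + 88 = 265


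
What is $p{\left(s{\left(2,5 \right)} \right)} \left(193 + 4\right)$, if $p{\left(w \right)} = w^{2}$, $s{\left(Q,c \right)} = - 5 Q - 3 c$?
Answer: $123125$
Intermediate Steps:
$p{\left(s{\left(2,5 \right)} \right)} \left(193 + 4\right) = \left(\left(-5\right) 2 - 15\right)^{2} \left(193 + 4\right) = \left(-10 - 15\right)^{2} \cdot 197 = \left(-25\right)^{2} \cdot 197 = 625 \cdot 197 = 123125$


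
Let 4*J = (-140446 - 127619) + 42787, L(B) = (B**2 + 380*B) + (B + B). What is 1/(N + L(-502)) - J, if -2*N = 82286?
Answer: 2151066985/38194 ≈ 56320.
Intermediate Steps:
N = -41143 (N = -1/2*82286 = -41143)
L(B) = B**2 + 382*B (L(B) = (B**2 + 380*B) + 2*B = B**2 + 382*B)
J = -112639/2 (J = ((-140446 - 127619) + 42787)/4 = (-268065 + 42787)/4 = (1/4)*(-225278) = -112639/2 ≈ -56320.)
1/(N + L(-502)) - J = 1/(-41143 - 502*(382 - 502)) - 1*(-112639/2) = 1/(-41143 - 502*(-120)) + 112639/2 = 1/(-41143 + 60240) + 112639/2 = 1/19097 + 112639/2 = 2151066985/38194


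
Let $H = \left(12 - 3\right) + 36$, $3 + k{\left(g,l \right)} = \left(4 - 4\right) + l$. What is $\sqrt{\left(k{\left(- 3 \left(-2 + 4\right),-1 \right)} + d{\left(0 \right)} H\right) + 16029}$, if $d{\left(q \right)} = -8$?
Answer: $\sqrt{15665} \approx 125.16$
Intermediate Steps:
$k{\left(g,l \right)} = -3 + l$ ($k{\left(g,l \right)} = -3 + \left(\left(4 - 4\right) + l\right) = -3 + \left(0 + l\right) = -3 + l$)
$H = 45$ ($H = 9 + 36 = 45$)
$\sqrt{\left(k{\left(- 3 \left(-2 + 4\right),-1 \right)} + d{\left(0 \right)} H\right) + 16029} = \sqrt{\left(\left(-3 - 1\right) - 360\right) + 16029} = \sqrt{\left(-4 - 360\right) + 16029} = \sqrt{-364 + 16029} = \sqrt{15665}$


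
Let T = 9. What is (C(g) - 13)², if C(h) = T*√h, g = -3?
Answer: (13 - 9*I*√3)² ≈ -74.0 - 405.3*I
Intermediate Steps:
C(h) = 9*√h
(C(g) - 13)² = (9*√(-3) - 13)² = (9*(I*√3) - 13)² = (9*I*√3 - 13)² = (-13 + 9*I*√3)²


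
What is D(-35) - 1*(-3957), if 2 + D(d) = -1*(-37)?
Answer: 3992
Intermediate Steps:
D(d) = 35 (D(d) = -2 - 1*(-37) = -2 + 37 = 35)
D(-35) - 1*(-3957) = 35 - 1*(-3957) = 35 + 3957 = 3992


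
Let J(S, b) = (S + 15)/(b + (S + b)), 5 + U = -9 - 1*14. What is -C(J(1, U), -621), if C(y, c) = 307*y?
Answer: 4912/55 ≈ 89.309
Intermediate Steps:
U = -28 (U = -5 + (-9 - 1*14) = -5 + (-9 - 14) = -5 - 23 = -28)
J(S, b) = (15 + S)/(S + 2*b)
-C(J(1, U), -621) = -307*(15 + 1)/(1 + 2*(-28)) = -307*16/(1 - 56) = -307*16/(-55) = -307*(-1/55*16) = -307*(-16)/55 = -1*(-4912/55) = 4912/55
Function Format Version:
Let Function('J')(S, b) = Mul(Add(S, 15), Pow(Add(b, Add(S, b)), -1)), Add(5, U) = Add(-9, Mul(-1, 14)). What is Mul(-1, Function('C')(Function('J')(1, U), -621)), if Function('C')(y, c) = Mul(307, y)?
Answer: Rational(4912, 55) ≈ 89.309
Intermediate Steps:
U = -28 (U = Add(-5, Add(-9, Mul(-1, 14))) = Add(-5, Add(-9, -14)) = Add(-5, -23) = -28)
Function('J')(S, b) = Mul(Pow(Add(S, Mul(2, b)), -1), Add(15, S)) (Function('J')(S, b) = Mul(Add(15, S), Pow(Add(S, Mul(2, b)), -1)) = Mul(Pow(Add(S, Mul(2, b)), -1), Add(15, S)))
Mul(-1, Function('C')(Function('J')(1, U), -621)) = Mul(-1, Mul(307, Mul(Pow(Add(1, Mul(2, -28)), -1), Add(15, 1)))) = Mul(-1, Mul(307, Mul(Pow(Add(1, -56), -1), 16))) = Mul(-1, Mul(307, Mul(Pow(-55, -1), 16))) = Mul(-1, Mul(307, Mul(Rational(-1, 55), 16))) = Mul(-1, Mul(307, Rational(-16, 55))) = Mul(-1, Rational(-4912, 55)) = Rational(4912, 55)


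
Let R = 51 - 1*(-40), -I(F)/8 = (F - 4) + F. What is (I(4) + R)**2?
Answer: 3481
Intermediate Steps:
I(F) = 32 - 16*F (I(F) = -8*((F - 4) + F) = -8*((-4 + F) + F) = -8*(-4 + 2*F) = 32 - 16*F)
R = 91 (R = 51 + 40 = 91)
(I(4) + R)**2 = ((32 - 16*4) + 91)**2 = ((32 - 64) + 91)**2 = (-32 + 91)**2 = 59**2 = 3481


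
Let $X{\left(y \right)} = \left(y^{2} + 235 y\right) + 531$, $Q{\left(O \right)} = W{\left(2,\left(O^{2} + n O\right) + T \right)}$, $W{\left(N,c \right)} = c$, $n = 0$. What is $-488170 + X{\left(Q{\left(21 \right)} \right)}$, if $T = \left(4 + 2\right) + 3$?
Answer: $-179389$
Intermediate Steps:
$T = 9$ ($T = 6 + 3 = 9$)
$Q{\left(O \right)} = 9 + O^{2}$ ($Q{\left(O \right)} = \left(O^{2} + 0 O\right) + 9 = \left(O^{2} + 0\right) + 9 = O^{2} + 9 = 9 + O^{2}$)
$X{\left(y \right)} = 531 + y^{2} + 235 y$
$-488170 + X{\left(Q{\left(21 \right)} \right)} = -488170 + \left(531 + \left(9 + 21^{2}\right)^{2} + 235 \left(9 + 21^{2}\right)\right) = -488170 + \left(531 + \left(9 + 441\right)^{2} + 235 \left(9 + 441\right)\right) = -488170 + \left(531 + 450^{2} + 235 \cdot 450\right) = -488170 + \left(531 + 202500 + 105750\right) = -488170 + 308781 = -179389$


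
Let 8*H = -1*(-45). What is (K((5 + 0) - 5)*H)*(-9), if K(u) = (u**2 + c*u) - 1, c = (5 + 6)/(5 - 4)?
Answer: 405/8 ≈ 50.625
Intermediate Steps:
c = 11 (c = 11/1 = 11*1 = 11)
K(u) = -1 + u**2 + 11*u (K(u) = (u**2 + 11*u) - 1 = -1 + u**2 + 11*u)
H = 45/8 (H = (-1*(-45))/8 = (1/8)*45 = 45/8 ≈ 5.6250)
(K((5 + 0) - 5)*H)*(-9) = ((-1 + ((5 + 0) - 5)**2 + 11*((5 + 0) - 5))*(45/8))*(-9) = ((-1 + (5 - 5)**2 + 11*(5 - 5))*(45/8))*(-9) = ((-1 + 0**2 + 11*0)*(45/8))*(-9) = ((-1 + 0 + 0)*(45/8))*(-9) = -1*45/8*(-9) = -45/8*(-9) = 405/8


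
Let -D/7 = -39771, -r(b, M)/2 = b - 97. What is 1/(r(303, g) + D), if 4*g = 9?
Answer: 1/277985 ≈ 3.5973e-6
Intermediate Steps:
g = 9/4 (g = (1/4)*9 = 9/4 ≈ 2.2500)
r(b, M) = 194 - 2*b (r(b, M) = -2*(b - 97) = -2*(-97 + b) = 194 - 2*b)
D = 278397 (D = -7*(-39771) = 278397)
1/(r(303, g) + D) = 1/((194 - 2*303) + 278397) = 1/((194 - 606) + 278397) = 1/(-412 + 278397) = 1/277985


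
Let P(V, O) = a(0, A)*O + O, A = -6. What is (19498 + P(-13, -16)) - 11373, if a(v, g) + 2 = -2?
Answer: 8173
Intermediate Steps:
a(v, g) = -4 (a(v, g) = -2 - 2 = -4)
P(V, O) = -3*O (P(V, O) = -4*O + O = -3*O)
(19498 + P(-13, -16)) - 11373 = (19498 - 3*(-16)) - 11373 = (19498 + 48) - 11373 = 19546 - 11373 = 8173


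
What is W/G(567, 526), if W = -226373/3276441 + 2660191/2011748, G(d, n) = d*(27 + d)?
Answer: 1180079061461/317137350779354952 ≈ 3.7210e-6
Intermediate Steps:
W = 1180079061461/941624804124 (W = -226373*1/3276441 + 2660191*(1/2011748) = -32339/468063 + 2660191/2011748 = 1180079061461/941624804124 ≈ 1.2532)
W/G(567, 526) = 1180079061461/(941624804124*((567*(27 + 567)))) = 1180079061461/(941624804124*((567*594))) = (1180079061461/941624804124)/336798 = (1180079061461/941624804124)*(1/336798) = 1180079061461/317137350779354952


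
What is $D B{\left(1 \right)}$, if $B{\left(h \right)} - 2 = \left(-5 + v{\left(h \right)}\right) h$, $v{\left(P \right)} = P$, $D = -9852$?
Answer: $19704$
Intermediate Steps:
$B{\left(h \right)} = 2 + h \left(-5 + h\right)$ ($B{\left(h \right)} = 2 + \left(-5 + h\right) h = 2 + h \left(-5 + h\right)$)
$D B{\left(1 \right)} = - 9852 \left(2 + 1^{2} - 5\right) = - 9852 \left(2 + 1 - 5\right) = \left(-9852\right) \left(-2\right) = 19704$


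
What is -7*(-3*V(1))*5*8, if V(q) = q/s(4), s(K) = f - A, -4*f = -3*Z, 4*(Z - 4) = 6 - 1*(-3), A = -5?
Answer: 2688/31 ≈ 86.710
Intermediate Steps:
Z = 25/4 (Z = 4 + (6 - 1*(-3))/4 = 4 + (6 + 3)/4 = 4 + (1/4)*9 = 4 + 9/4 = 25/4 ≈ 6.2500)
f = 75/16 (f = -(-3)*25/(4*4) = -1/4*(-75/4) = 75/16 ≈ 4.6875)
s(K) = 155/16 (s(K) = 75/16 - 1*(-5) = 75/16 + 5 = 155/16)
V(q) = 16*q/155 (V(q) = q/(155/16) = q*(16/155) = 16*q/155)
-7*(-3*V(1))*5*8 = -7*(-48/155)*5*8 = -7*(-3*16/155)*5*8 = -(-336)*5/155*8 = -7*(-48/31)*8 = (336/31)*8 = 2688/31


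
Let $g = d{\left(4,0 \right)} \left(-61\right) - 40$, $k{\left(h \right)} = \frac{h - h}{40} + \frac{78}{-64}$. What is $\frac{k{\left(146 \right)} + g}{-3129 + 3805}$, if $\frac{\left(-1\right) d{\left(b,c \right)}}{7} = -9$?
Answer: $- \frac{124295}{21632} \approx -5.7459$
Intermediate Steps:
$d{\left(b,c \right)} = 63$ ($d{\left(b,c \right)} = \left(-7\right) \left(-9\right) = 63$)
$k{\left(h \right)} = - \frac{39}{32}$ ($k{\left(h \right)} = 0 \cdot \frac{1}{40} + 78 \left(- \frac{1}{64}\right) = 0 - \frac{39}{32} = - \frac{39}{32}$)
$g = -3883$ ($g = 63 \left(-61\right) - 40 = -3843 - 40 = -3883$)
$\frac{k{\left(146 \right)} + g}{-3129 + 3805} = \frac{- \frac{39}{32} - 3883}{-3129 + 3805} = - \frac{124295}{32 \cdot 676} = \left(- \frac{124295}{32}\right) \frac{1}{676} = - \frac{124295}{21632}$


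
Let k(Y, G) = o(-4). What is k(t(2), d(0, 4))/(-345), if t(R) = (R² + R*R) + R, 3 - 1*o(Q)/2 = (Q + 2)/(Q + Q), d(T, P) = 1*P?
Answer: -11/690 ≈ -0.015942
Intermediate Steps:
d(T, P) = P
o(Q) = 6 - (2 + Q)/Q (o(Q) = 6 - 2*(Q + 2)/(Q + Q) = 6 - 2*(2 + Q)/(2*Q) = 6 - 2*(2 + Q)*1/(2*Q) = 6 - (2 + Q)/Q)
t(R) = R + 2*R² (t(R) = (R² + R²) + R = 2*R² + R = R + 2*R²)
k(Y, G) = 11/2 (k(Y, G) = 5 - 2/(-4) = 5 - 2*(-¼) = 5 + ½ = 11/2)
k(t(2), d(0, 4))/(-345) = (11/2)/(-345) = (11/2)*(-1/345) = -11/690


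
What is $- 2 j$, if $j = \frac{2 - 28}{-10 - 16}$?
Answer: $-2$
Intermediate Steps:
$j = 1$ ($j = - \frac{26}{-26} = \left(-26\right) \left(- \frac{1}{26}\right) = 1$)
$- 2 j = \left(-2\right) 1 = -2$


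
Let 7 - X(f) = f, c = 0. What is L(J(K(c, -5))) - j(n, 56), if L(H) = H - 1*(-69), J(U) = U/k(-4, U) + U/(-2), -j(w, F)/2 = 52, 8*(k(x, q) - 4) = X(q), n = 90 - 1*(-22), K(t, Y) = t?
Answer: 173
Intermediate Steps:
X(f) = 7 - f
n = 112 (n = 90 + 22 = 112)
k(x, q) = 39/8 - q/8 (k(x, q) = 4 + (7 - q)/8 = 4 + (7/8 - q/8) = 39/8 - q/8)
j(w, F) = -104 (j(w, F) = -2*52 = -104)
J(U) = -U/2 + U/(39/8 - U/8) (J(U) = U/(39/8 - U/8) + U/(-2) = U/(39/8 - U/8) + U*(-½) = U/(39/8 - U/8) - U/2 = -U/2 + U/(39/8 - U/8))
L(H) = 69 + H (L(H) = H + 69 = 69 + H)
L(J(K(c, -5))) - j(n, 56) = (69 + (½)*0*(23 - 1*0)/(-39 + 0)) - 1*(-104) = (69 + (½)*0*(23 + 0)/(-39)) + 104 = (69 + (½)*0*(-1/39)*23) + 104 = (69 + 0) + 104 = 69 + 104 = 173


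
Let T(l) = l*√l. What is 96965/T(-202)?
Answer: 96965*I*√202/40804 ≈ 33.774*I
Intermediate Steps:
T(l) = l^(3/2)
96965/T(-202) = 96965/((-202)^(3/2)) = 96965/((-202*I*√202)) = 96965*(I*√202/40804) = 96965*I*√202/40804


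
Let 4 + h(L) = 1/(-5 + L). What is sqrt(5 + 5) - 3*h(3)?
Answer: 27/2 + sqrt(10) ≈ 16.662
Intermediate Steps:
h(L) = -4 + 1/(-5 + L)
sqrt(5 + 5) - 3*h(3) = sqrt(5 + 5) - 3*(21 - 4*3)/(-5 + 3) = sqrt(10) - 3*(21 - 12)/(-2) = sqrt(10) - (-3)*9/2 = sqrt(10) - 3*(-9/2) = sqrt(10) + 27/2 = 27/2 + sqrt(10)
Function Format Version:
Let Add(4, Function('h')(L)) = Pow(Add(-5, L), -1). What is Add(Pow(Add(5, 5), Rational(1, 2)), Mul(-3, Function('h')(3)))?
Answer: Add(Rational(27, 2), Pow(10, Rational(1, 2))) ≈ 16.662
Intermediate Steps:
Function('h')(L) = Add(-4, Pow(Add(-5, L), -1))
Add(Pow(Add(5, 5), Rational(1, 2)), Mul(-3, Function('h')(3))) = Add(Pow(Add(5, 5), Rational(1, 2)), Mul(-3, Mul(Pow(Add(-5, 3), -1), Add(21, Mul(-4, 3))))) = Add(Pow(10, Rational(1, 2)), Mul(-3, Mul(Pow(-2, -1), Add(21, -12)))) = Add(Pow(10, Rational(1, 2)), Mul(-3, Mul(Rational(-1, 2), 9))) = Add(Pow(10, Rational(1, 2)), Mul(-3, Rational(-9, 2))) = Add(Pow(10, Rational(1, 2)), Rational(27, 2)) = Add(Rational(27, 2), Pow(10, Rational(1, 2)))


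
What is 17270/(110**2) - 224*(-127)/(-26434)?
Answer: 510429/1453870 ≈ 0.35108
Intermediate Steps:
17270/(110**2) - 224*(-127)/(-26434) = 17270/12100 + 28448*(-1/26434) = 17270*(1/12100) - 14224/13217 = 157/110 - 14224/13217 = 510429/1453870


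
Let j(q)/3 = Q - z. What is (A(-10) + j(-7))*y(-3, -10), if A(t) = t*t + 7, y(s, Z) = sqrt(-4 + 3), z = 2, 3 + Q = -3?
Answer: 83*I ≈ 83.0*I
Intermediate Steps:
Q = -6 (Q = -3 - 3 = -6)
y(s, Z) = I (y(s, Z) = sqrt(-1) = I)
A(t) = 7 + t**2 (A(t) = t**2 + 7 = 7 + t**2)
j(q) = -24 (j(q) = 3*(-6 - 1*2) = 3*(-6 - 2) = 3*(-8) = -24)
(A(-10) + j(-7))*y(-3, -10) = ((7 + (-10)**2) - 24)*I = ((7 + 100) - 24)*I = (107 - 24)*I = 83*I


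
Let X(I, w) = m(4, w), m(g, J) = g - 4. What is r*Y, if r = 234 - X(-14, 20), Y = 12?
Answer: 2808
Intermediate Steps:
m(g, J) = -4 + g
X(I, w) = 0 (X(I, w) = -4 + 4 = 0)
r = 234 (r = 234 - 1*0 = 234 + 0 = 234)
r*Y = 234*12 = 2808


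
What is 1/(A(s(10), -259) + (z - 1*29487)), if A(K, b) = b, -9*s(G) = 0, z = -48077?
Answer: -1/77823 ≈ -1.2850e-5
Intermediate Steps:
s(G) = 0 (s(G) = -⅑*0 = 0)
1/(A(s(10), -259) + (z - 1*29487)) = 1/(-259 + (-48077 - 1*29487)) = 1/(-259 + (-48077 - 29487)) = 1/(-259 - 77564) = 1/(-77823) = -1/77823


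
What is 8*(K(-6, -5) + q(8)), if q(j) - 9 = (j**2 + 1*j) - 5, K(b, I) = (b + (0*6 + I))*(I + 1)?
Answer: 960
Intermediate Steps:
K(b, I) = (1 + I)*(I + b) (K(b, I) = (b + (0 + I))*(1 + I) = (b + I)*(1 + I) = (I + b)*(1 + I) = (1 + I)*(I + b))
q(j) = 4 + j + j**2 (q(j) = 9 + ((j**2 + 1*j) - 5) = 9 + ((j**2 + j) - 5) = 9 + ((j + j**2) - 5) = 9 + (-5 + j + j**2) = 4 + j + j**2)
8*(K(-6, -5) + q(8)) = 8*((-5 - 6 + (-5)**2 - 5*(-6)) + (4 + 8 + 8**2)) = 8*((-5 - 6 + 25 + 30) + (4 + 8 + 64)) = 8*(44 + 76) = 8*120 = 960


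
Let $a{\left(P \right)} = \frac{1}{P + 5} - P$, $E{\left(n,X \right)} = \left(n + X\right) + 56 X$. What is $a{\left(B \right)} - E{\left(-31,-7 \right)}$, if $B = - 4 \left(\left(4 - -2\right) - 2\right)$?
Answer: $\frac{4905}{11} \approx 445.91$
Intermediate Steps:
$E{\left(n,X \right)} = n + 57 X$ ($E{\left(n,X \right)} = \left(X + n\right) + 56 X = n + 57 X$)
$B = -16$ ($B = - 4 \left(\left(4 + 2\right) - 2\right) = - 4 \left(6 - 2\right) = \left(-4\right) 4 = -16$)
$a{\left(P \right)} = \frac{1}{5 + P} - P$
$a{\left(B \right)} - E{\left(-31,-7 \right)} = \frac{1 - \left(-16\right)^{2} - -80}{5 - 16} - \left(-31 + 57 \left(-7\right)\right) = \frac{1 - 256 + 80}{-11} - \left(-31 - 399\right) = - \frac{1 - 256 + 80}{11} - -430 = \left(- \frac{1}{11}\right) \left(-175\right) + 430 = \frac{175}{11} + 430 = \frac{4905}{11}$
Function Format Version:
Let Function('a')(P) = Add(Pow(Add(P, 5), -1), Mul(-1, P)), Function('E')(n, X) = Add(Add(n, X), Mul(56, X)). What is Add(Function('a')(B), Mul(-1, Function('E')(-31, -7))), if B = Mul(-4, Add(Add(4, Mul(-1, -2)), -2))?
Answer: Rational(4905, 11) ≈ 445.91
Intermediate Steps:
Function('E')(n, X) = Add(n, Mul(57, X)) (Function('E')(n, X) = Add(Add(X, n), Mul(56, X)) = Add(n, Mul(57, X)))
B = -16 (B = Mul(-4, Add(Add(4, 2), -2)) = Mul(-4, Add(6, -2)) = Mul(-4, 4) = -16)
Function('a')(P) = Add(Pow(Add(5, P), -1), Mul(-1, P))
Add(Function('a')(B), Mul(-1, Function('E')(-31, -7))) = Add(Mul(Pow(Add(5, -16), -1), Add(1, Mul(-1, Pow(-16, 2)), Mul(-5, -16))), Mul(-1, Add(-31, Mul(57, -7)))) = Add(Mul(Pow(-11, -1), Add(1, Mul(-1, 256), 80)), Mul(-1, Add(-31, -399))) = Add(Mul(Rational(-1, 11), Add(1, -256, 80)), Mul(-1, -430)) = Add(Mul(Rational(-1, 11), -175), 430) = Add(Rational(175, 11), 430) = Rational(4905, 11)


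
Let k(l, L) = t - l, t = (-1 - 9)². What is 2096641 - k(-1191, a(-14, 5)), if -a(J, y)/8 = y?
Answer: 2095350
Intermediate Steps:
a(J, y) = -8*y
t = 100 (t = (-10)² = 100)
k(l, L) = 100 - l
2096641 - k(-1191, a(-14, 5)) = 2096641 - (100 - 1*(-1191)) = 2096641 - (100 + 1191) = 2096641 - 1*1291 = 2096641 - 1291 = 2095350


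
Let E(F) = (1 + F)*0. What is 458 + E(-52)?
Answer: 458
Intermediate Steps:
E(F) = 0
458 + E(-52) = 458 + 0 = 458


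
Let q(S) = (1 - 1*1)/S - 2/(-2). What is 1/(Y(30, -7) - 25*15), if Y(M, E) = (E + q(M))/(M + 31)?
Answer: -61/22881 ≈ -0.0026660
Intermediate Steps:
q(S) = 1 (q(S) = (1 - 1)/S - 2*(-½) = 0/S + 1 = 0 + 1 = 1)
Y(M, E) = (1 + E)/(31 + M) (Y(M, E) = (E + 1)/(M + 31) = (1 + E)/(31 + M))
1/(Y(30, -7) - 25*15) = 1/((1 - 7)/(31 + 30) - 25*15) = 1/(-6/61 - 375) = 1/(-22881/61) = -61/22881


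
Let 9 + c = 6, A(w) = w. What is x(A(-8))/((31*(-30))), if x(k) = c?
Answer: 1/310 ≈ 0.0032258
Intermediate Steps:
c = -3 (c = -9 + 6 = -3)
x(k) = -3
x(A(-8))/((31*(-30))) = -3/(31*(-30)) = -3/(-930) = -3*(-1/930) = 1/310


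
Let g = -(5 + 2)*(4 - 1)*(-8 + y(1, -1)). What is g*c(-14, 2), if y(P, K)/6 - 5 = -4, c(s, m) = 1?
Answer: 42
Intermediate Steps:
y(P, K) = 6 (y(P, K) = 30 + 6*(-4) = 30 - 24 = 6)
g = 42 (g = -(5 + 2)*(4 - 1)*(-8 + 6) = -7*3*(-2) = -21*(-2) = -1*(-42) = 42)
g*c(-14, 2) = 42*1 = 42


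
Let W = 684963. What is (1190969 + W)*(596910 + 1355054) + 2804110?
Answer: 3661754534558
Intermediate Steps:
(1190969 + W)*(596910 + 1355054) + 2804110 = (1190969 + 684963)*(596910 + 1355054) + 2804110 = 1875932*1951964 + 2804110 = 3661751730448 + 2804110 = 3661754534558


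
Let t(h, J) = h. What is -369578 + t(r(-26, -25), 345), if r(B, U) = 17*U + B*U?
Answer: -369353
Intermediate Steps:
-369578 + t(r(-26, -25), 345) = -369578 - 25*(17 - 26) = -369578 - 25*(-9) = -369578 + 225 = -369353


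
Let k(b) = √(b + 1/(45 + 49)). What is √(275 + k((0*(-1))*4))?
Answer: √(2429900 + 94*√94)/94 ≈ 16.586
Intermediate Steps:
k(b) = √(1/94 + b) (k(b) = √(b + 1/94) = √(1/94 + b))
√(275 + k((0*(-1))*4)) = √(275 + √(94 + 8836*((0*(-1))*4))/94) = √(275 + √(94 + 8836*(0*4))/94) = √(275 + √(94 + 8836*0)/94) = √(275 + √(94 + 0)/94) = √(275 + √94/94)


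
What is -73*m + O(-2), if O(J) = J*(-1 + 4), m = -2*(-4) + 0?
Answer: -590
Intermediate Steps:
m = 8 (m = 8 + 0 = 8)
O(J) = 3*J (O(J) = J*3 = 3*J)
-73*m + O(-2) = -73*8 + 3*(-2) = -584 - 6 = -590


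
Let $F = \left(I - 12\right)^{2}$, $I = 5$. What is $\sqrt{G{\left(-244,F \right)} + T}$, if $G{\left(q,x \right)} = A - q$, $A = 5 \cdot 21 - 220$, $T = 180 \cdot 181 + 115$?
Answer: $2 \sqrt{8206} \approx 181.17$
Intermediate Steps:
$T = 32695$ ($T = 32580 + 115 = 32695$)
$F = 49$ ($F = \left(5 - 12\right)^{2} = \left(-7\right)^{2} = 49$)
$A = -115$ ($A = 105 - 220 = -115$)
$G{\left(q,x \right)} = -115 - q$
$\sqrt{G{\left(-244,F \right)} + T} = \sqrt{\left(-115 - -244\right) + 32695} = \sqrt{\left(-115 + 244\right) + 32695} = \sqrt{129 + 32695} = \sqrt{32824} = 2 \sqrt{8206}$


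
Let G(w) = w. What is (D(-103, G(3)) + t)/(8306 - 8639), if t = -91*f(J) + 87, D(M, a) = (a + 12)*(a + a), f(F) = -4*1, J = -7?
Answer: -541/333 ≈ -1.6246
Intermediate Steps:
f(F) = -4
D(M, a) = 2*a*(12 + a) (D(M, a) = (12 + a)*(2*a) = 2*a*(12 + a))
t = 451 (t = -91*(-4) + 87 = 364 + 87 = 451)
(D(-103, G(3)) + t)/(8306 - 8639) = (2*3*(12 + 3) + 451)/(8306 - 8639) = (2*3*15 + 451)/(-333) = (90 + 451)*(-1/333) = 541*(-1/333) = -541/333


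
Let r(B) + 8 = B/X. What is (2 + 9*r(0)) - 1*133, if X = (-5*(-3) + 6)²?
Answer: -203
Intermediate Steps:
X = 441 (X = (15 + 6)² = 21² = 441)
r(B) = -8 + B/441
(2 + 9*r(0)) - 1*133 = (2 + 9*(-8 + (1/441)*0)) - 1*133 = (2 + 9*(-8 + 0)) - 133 = (2 + 9*(-8)) - 133 = (2 - 72) - 133 = -70 - 133 = -203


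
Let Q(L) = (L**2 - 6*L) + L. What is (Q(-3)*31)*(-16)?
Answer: -11904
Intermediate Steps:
Q(L) = L**2 - 5*L
(Q(-3)*31)*(-16) = (-3*(-5 - 3)*31)*(-16) = (-3*(-8)*31)*(-16) = (24*31)*(-16) = 744*(-16) = -11904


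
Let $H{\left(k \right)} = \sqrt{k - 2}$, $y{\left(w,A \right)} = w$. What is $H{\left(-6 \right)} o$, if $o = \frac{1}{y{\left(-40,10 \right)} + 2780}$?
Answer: $\frac{i \sqrt{2}}{1370} \approx 0.0010323 i$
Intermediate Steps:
$H{\left(k \right)} = \sqrt{-2 + k}$
$o = \frac{1}{2740}$ ($o = \frac{1}{-40 + 2780} = \frac{1}{2740} \approx 0.00036496$)
$H{\left(-6 \right)} o = \sqrt{-2 - 6} \cdot \frac{1}{2740} = \sqrt{-8} \cdot \frac{1}{2740} = 2 i \sqrt{2} \cdot \frac{1}{2740} = \frac{i \sqrt{2}}{1370}$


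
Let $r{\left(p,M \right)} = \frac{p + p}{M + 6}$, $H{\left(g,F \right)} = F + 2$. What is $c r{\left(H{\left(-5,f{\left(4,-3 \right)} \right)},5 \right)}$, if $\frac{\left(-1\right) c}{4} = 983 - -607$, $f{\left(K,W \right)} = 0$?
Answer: $- \frac{25440}{11} \approx -2312.7$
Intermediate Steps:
$H{\left(g,F \right)} = 2 + F$
$r{\left(p,M \right)} = \frac{2 p}{6 + M}$
$c = -6360$ ($c = - 4 \left(983 - -607\right) = - 4 \left(983 + 607\right) = \left(-4\right) 1590 = -6360$)
$c r{\left(H{\left(-5,f{\left(4,-3 \right)} \right)},5 \right)} = - 6360 \frac{2 \left(2 + 0\right)}{6 + 5} = - 6360 \cdot 2 \cdot 2 \cdot \frac{1}{11} = \left(-6360\right) \frac{4}{11} = - \frac{25440}{11}$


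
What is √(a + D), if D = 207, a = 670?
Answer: √877 ≈ 29.614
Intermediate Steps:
√(a + D) = √(670 + 207) = √877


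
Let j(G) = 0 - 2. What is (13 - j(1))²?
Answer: 225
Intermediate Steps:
j(G) = -2
(13 - j(1))² = (13 - 1*(-2))² = (13 + 2)² = 15² = 225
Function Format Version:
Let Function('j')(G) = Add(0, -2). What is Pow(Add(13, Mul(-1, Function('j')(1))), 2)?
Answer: 225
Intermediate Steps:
Function('j')(G) = -2
Pow(Add(13, Mul(-1, Function('j')(1))), 2) = Pow(Add(13, Mul(-1, -2)), 2) = Pow(Add(13, 2), 2) = Pow(15, 2) = 225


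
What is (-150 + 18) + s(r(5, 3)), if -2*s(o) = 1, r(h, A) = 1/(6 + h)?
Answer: -265/2 ≈ -132.50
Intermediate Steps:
s(o) = -½ (s(o) = -½*1 = -½)
(-150 + 18) + s(r(5, 3)) = (-150 + 18) - ½ = -132 - ½ = -265/2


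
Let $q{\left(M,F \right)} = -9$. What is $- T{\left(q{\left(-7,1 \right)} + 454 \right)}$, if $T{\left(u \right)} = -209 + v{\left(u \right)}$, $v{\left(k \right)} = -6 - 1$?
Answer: $216$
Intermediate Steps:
$v{\left(k \right)} = -7$
$T{\left(u \right)} = -216$ ($T{\left(u \right)} = -209 - 7 = -216$)
$- T{\left(q{\left(-7,1 \right)} + 454 \right)} = \left(-1\right) \left(-216\right) = 216$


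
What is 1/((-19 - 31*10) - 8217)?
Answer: -1/8546 ≈ -0.00011701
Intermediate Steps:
1/((-19 - 31*10) - 8217) = 1/((-19 - 310) - 8217) = 1/(-329 - 8217) = 1/(-8546) = -1/8546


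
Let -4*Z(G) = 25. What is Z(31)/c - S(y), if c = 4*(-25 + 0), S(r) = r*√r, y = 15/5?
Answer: 1/16 - 3*√3 ≈ -5.1337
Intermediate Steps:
Z(G) = -25/4 (Z(G) = -¼*25 = -25/4)
y = 3 (y = 15*(⅕) = 3)
S(r) = r^(3/2)
c = -100 (c = 4*(-25) = -100)
Z(31)/c - S(y) = -25/4/(-100) - 3^(3/2) = -25/4*(-1/100) - 3*√3 = 1/16 - 3*√3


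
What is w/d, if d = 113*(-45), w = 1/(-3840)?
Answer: 1/19526400 ≈ 5.1213e-8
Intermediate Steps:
w = -1/3840 ≈ -0.00026042
d = -5085
w/d = -1/3840/(-5085) = -1/3840*(-1/5085) = 1/19526400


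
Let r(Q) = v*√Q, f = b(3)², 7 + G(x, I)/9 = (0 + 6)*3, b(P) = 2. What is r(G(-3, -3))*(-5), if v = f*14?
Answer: -840*√11 ≈ -2786.0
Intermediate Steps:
G(x, I) = 99 (G(x, I) = -63 + 9*((0 + 6)*3) = -63 + 9*(6*3) = -63 + 9*18 = -63 + 162 = 99)
f = 4 (f = 2² = 4)
v = 56 (v = 4*14 = 56)
r(Q) = 56*√Q
r(G(-3, -3))*(-5) = (56*√99)*(-5) = (56*(3*√11))*(-5) = (168*√11)*(-5) = -840*√11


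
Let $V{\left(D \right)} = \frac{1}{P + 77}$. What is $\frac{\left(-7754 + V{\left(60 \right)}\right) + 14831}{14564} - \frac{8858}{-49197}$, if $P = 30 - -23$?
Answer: $\frac{62032809727}{93145664040} \approx 0.66598$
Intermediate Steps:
$P = 53$ ($P = 30 + 23 = 53$)
$V{\left(D \right)} = \frac{1}{130}$ ($V{\left(D \right)} = \frac{1}{53 + 77} = \frac{1}{130}$)
$\frac{\left(-7754 + V{\left(60 \right)}\right) + 14831}{14564} - \frac{8858}{-49197} = \frac{\left(-7754 + \frac{1}{130}\right) + 14831}{14564} - \frac{8858}{-49197} = \left(- \frac{1008019}{130} + 14831\right) \frac{1}{14564} - - \frac{8858}{49197} = \frac{920011}{130} \cdot \frac{1}{14564} + \frac{8858}{49197} = \frac{920011}{1893320} + \frac{8858}{49197} = \frac{62032809727}{93145664040}$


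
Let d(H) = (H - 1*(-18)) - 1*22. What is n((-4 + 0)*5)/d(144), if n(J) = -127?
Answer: -127/140 ≈ -0.90714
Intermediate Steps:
d(H) = -4 + H (d(H) = (H + 18) - 22 = (18 + H) - 22 = -4 + H)
n((-4 + 0)*5)/d(144) = -127/(-4 + 144) = -127/140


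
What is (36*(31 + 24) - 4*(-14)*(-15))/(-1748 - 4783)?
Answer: -380/2177 ≈ -0.17455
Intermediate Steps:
(36*(31 + 24) - 4*(-14)*(-15))/(-1748 - 4783) = (36*55 + 56*(-15))/(-6531) = (1980 - 840)*(-1/6531) = 1140*(-1/6531) = -380/2177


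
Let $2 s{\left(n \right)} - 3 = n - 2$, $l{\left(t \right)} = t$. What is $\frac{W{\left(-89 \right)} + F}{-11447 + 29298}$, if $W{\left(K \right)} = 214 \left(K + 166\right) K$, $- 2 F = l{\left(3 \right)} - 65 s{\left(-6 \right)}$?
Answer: $- \frac{5866499}{71404} \approx -82.159$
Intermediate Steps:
$s{\left(n \right)} = \frac{1}{2} + \frac{n}{2}$ ($s{\left(n \right)} = \frac{3}{2} + \frac{n - 2}{2} = \frac{3}{2} + \frac{-2 + n}{2} = \frac{3}{2} + \left(-1 + \frac{n}{2}\right) = \frac{1}{2} + \frac{n}{2}$)
$F = - \frac{331}{4}$ ($F = - \frac{3 - 65 \left(\frac{1}{2} + \frac{1}{2} \left(-6\right)\right)}{2} = - \frac{3 - 65 \left(\frac{1}{2} - 3\right)}{2} = - \frac{3 - - \frac{325}{2}}{2} = - \frac{3 + \frac{325}{2}}{2} = \left(- \frac{1}{2}\right) \frac{331}{2} = - \frac{331}{4} \approx -82.75$)
$W{\left(K \right)} = K \left(35524 + 214 K\right)$ ($W{\left(K \right)} = 214 \left(166 + K\right) K = \left(35524 + 214 K\right) K = K \left(35524 + 214 K\right)$)
$\frac{W{\left(-89 \right)} + F}{-11447 + 29298} = \frac{214 \left(-89\right) \left(166 - 89\right) - \frac{331}{4}}{-11447 + 29298} = \frac{214 \left(-89\right) 77 - \frac{331}{4}}{17851} = \left(-1466542 - \frac{331}{4}\right) \frac{1}{17851} = \left(- \frac{5866499}{4}\right) \frac{1}{17851} = - \frac{5866499}{71404}$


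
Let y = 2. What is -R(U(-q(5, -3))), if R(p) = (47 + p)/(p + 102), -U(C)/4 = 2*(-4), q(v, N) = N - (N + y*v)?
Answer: -79/134 ≈ -0.58955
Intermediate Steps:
q(v, N) = -2*v (q(v, N) = N - (N + 2*v) = N + (-N - 2*v) = -2*v)
U(C) = 32 (U(C) = -8*(-4) = -4*(-8) = 32)
R(p) = (47 + p)/(102 + p)
-R(U(-q(5, -3))) = -(47 + 32)/(102 + 32) = -79/134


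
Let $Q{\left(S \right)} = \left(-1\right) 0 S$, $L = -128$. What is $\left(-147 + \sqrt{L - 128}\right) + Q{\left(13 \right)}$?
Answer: $-147 + 16 i \approx -147.0 + 16.0 i$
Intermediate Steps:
$Q{\left(S \right)} = 0$ ($Q{\left(S \right)} = 0 S = 0$)
$\left(-147 + \sqrt{L - 128}\right) + Q{\left(13 \right)} = \left(-147 + \sqrt{-128 - 128}\right) + 0 = \left(-147 + \sqrt{-256}\right) + 0 = \left(-147 + 16 i\right) + 0 = -147 + 16 i$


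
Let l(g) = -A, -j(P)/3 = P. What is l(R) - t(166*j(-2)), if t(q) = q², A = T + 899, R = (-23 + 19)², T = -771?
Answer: -992144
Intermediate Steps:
j(P) = -3*P
R = 16 (R = (-4)² = 16)
A = 128 (A = -771 + 899 = 128)
l(g) = -128 (l(g) = -1*128 = -128)
l(R) - t(166*j(-2)) = -128 - (166*(-3*(-2)))² = -128 - (166*6)² = -128 - 1*996² = -128 - 1*992016 = -128 - 992016 = -992144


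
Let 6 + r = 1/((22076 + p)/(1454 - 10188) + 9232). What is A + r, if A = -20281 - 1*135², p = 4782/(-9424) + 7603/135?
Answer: -1974808030598013088/51277732554889 ≈ -38512.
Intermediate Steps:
p = 35502551/636120 (p = 4782*(-1/9424) + 7603*(1/135) = -2391/4712 + 7603/135 = 35502551/636120 ≈ 55.811)
A = -38506 (A = -20281 - 1*18225 = -20281 - 18225 = -38506)
r = -307660839457254/51277732554889 (r = -6 + 1/((22076 + 35502551/636120)/(1454 - 10188) + 9232) = -6 + 1/((14078487671/636120)/(-8734) + 9232) = -6 + 1/((14078487671/636120)*(-1/8734) + 9232) = -6 + 1/(-14078487671/5555872080 + 9232) = -6 + 1/(51277732554889/5555872080) = -6 + 5555872080/51277732554889 = -307660839457254/51277732554889 ≈ -5.9999)
A + r = -38506 - 307660839457254/51277732554889 = -1974808030598013088/51277732554889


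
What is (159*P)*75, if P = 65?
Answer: 775125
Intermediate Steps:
(159*P)*75 = (159*65)*75 = 10335*75 = 775125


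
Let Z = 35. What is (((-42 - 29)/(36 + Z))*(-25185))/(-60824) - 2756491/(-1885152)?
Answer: 15022906933/14332810656 ≈ 1.0481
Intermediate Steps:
(((-42 - 29)/(36 + Z))*(-25185))/(-60824) - 2756491/(-1885152) = (((-42 - 29)/(36 + 35))*(-25185))/(-60824) - 2756491/(-1885152) = (-71/71*(-25185))*(-1/60824) - 2756491*(-1/1885152) = (-71*1/71*(-25185))*(-1/60824) + 2756491/1885152 = -1*(-25185)*(-1/60824) + 2756491/1885152 = 25185*(-1/60824) + 2756491/1885152 = -25185/60824 + 2756491/1885152 = 15022906933/14332810656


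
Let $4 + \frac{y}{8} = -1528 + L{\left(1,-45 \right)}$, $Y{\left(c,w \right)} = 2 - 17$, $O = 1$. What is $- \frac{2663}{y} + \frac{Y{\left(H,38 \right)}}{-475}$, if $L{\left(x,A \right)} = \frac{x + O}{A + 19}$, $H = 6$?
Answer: $\frac{3766813}{15136920} \approx 0.24885$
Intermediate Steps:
$L{\left(x,A \right)} = \frac{1 + x}{19 + A}$ ($L{\left(x,A \right)} = \frac{x + 1}{A + 19} = \frac{1 + x}{19 + A}$)
$Y{\left(c,w \right)} = -15$ ($Y{\left(c,w \right)} = 2 - 17 = -15$)
$y = - \frac{159336}{13}$ ($y = -32 + 8 \left(-1528 + \frac{1 + 1}{19 - 45}\right) = -32 + 8 \left(-1528 + \frac{1}{-26} \cdot 2\right) = -32 + 8 \left(-1528 - \frac{1}{13}\right) = -32 + 8 \left(- \frac{19865}{13}\right) = -32 - \frac{158920}{13} = - \frac{159336}{13} \approx -12257.0$)
$- \frac{2663}{y} + \frac{Y{\left(H,38 \right)}}{-475} = - \frac{2663}{- \frac{159336}{13}} - \frac{15}{-475} = \left(-2663\right) \left(- \frac{13}{159336}\right) - - \frac{3}{95} = \frac{34619}{159336} + \frac{3}{95} = \frac{3766813}{15136920}$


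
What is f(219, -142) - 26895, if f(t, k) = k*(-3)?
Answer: -26469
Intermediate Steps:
f(t, k) = -3*k
f(219, -142) - 26895 = -3*(-142) - 26895 = 426 - 26895 = -26469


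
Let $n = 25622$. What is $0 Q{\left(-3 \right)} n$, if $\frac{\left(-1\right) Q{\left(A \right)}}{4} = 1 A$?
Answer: $0$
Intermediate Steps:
$Q{\left(A \right)} = - 4 A$ ($Q{\left(A \right)} = - 4 \cdot 1 A = - 4 A$)
$0 Q{\left(-3 \right)} n = 0 \left(\left(-4\right) \left(-3\right)\right) 25622 = 0 \cdot 12 \cdot 25622 = 0 \cdot 25622 = 0$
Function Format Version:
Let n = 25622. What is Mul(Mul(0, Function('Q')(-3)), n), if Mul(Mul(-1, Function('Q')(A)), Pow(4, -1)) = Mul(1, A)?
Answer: 0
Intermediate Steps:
Function('Q')(A) = Mul(-4, A) (Function('Q')(A) = Mul(-4, Mul(1, A)) = Mul(-4, A))
Mul(Mul(0, Function('Q')(-3)), n) = Mul(Mul(0, Mul(-4, -3)), 25622) = Mul(Mul(0, 12), 25622) = Mul(0, 25622) = 0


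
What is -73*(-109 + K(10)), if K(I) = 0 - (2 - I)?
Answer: 7373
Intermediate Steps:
K(I) = -2 + I (K(I) = 0 + (-2 + I) = -2 + I)
-73*(-109 + K(10)) = -73*(-109 + (-2 + 10)) = -73*(-109 + 8) = -73*(-101) = 7373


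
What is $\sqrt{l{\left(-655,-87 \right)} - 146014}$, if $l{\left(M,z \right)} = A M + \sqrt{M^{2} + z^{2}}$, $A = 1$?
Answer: $\sqrt{-146669 + \sqrt{436594}} \approx 382.11 i$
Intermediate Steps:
$l{\left(M,z \right)} = M + \sqrt{M^{2} + z^{2}}$ ($l{\left(M,z \right)} = 1 M + \sqrt{M^{2} + z^{2}} = M + \sqrt{M^{2} + z^{2}}$)
$\sqrt{l{\left(-655,-87 \right)} - 146014} = \sqrt{\left(-655 + \sqrt{\left(-655\right)^{2} + \left(-87\right)^{2}}\right) - 146014} = \sqrt{\left(-655 + \sqrt{429025 + 7569}\right) - 146014} = \sqrt{\left(-655 + \sqrt{436594}\right) - 146014} = \sqrt{-146669 + \sqrt{436594}}$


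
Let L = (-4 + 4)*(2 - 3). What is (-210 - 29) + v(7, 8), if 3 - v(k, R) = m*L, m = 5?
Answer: -236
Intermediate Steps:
L = 0 (L = 0*(-1) = 0)
v(k, R) = 3 (v(k, R) = 3 - 5*0 = 3 - 1*0 = 3 + 0 = 3)
(-210 - 29) + v(7, 8) = (-210 - 29) + 3 = -239 + 3 = -236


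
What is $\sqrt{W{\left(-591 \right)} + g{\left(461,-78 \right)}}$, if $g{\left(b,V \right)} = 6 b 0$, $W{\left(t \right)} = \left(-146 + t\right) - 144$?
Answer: $i \sqrt{881} \approx 29.682 i$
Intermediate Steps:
$W{\left(t \right)} = -290 + t$
$g{\left(b,V \right)} = 0$
$\sqrt{W{\left(-591 \right)} + g{\left(461,-78 \right)}} = \sqrt{\left(-290 - 591\right) + 0} = \sqrt{-881 + 0} = \sqrt{-881} = i \sqrt{881}$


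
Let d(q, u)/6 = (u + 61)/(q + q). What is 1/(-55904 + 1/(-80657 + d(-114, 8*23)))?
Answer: -3065211/171357555782 ≈ -1.7888e-5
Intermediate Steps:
d(q, u) = 3*(61 + u)/q (d(q, u) = 6*((u + 61)/(q + q)) = 6*((61 + u)/((2*q))) = 6*((61 + u)*(1/(2*q))) = 6*((61 + u)/(2*q)) = 3*(61 + u)/q)
1/(-55904 + 1/(-80657 + d(-114, 8*23))) = 1/(-55904 + 1/(-80657 + 3*(61 + 8*23)/(-114))) = 1/(-55904 + 1/(-80657 + 3*(-1/114)*(61 + 184))) = 1/(-55904 + 1/(-80657 + 3*(-1/114)*245)) = 1/(-55904 + 1/(-80657 - 245/38)) = 1/(-55904 + 1/(-3065211/38)) = 1/(-55904 - 38/3065211) = 1/(-171357555782/3065211) = -3065211/171357555782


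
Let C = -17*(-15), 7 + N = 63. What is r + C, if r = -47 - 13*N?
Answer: -520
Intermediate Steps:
N = 56 (N = -7 + 63 = 56)
C = 255
r = -775 (r = -47 - 13*56 = -47 - 728 = -775)
r + C = -775 + 255 = -520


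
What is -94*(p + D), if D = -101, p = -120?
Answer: 20774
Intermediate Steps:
-94*(p + D) = -94*(-120 - 101) = -94*(-221) = 20774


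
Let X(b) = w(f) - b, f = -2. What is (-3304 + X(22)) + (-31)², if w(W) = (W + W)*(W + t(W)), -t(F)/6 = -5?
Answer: -2477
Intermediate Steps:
t(F) = 30 (t(F) = -6*(-5) = 30)
w(W) = 2*W*(30 + W) (w(W) = (W + W)*(W + 30) = (2*W)*(30 + W) = 2*W*(30 + W))
X(b) = -112 - b (X(b) = 2*(-2)*(30 - 2) - b = 2*(-2)*28 - b = -112 - b)
(-3304 + X(22)) + (-31)² = (-3304 + (-112 - 1*22)) + (-31)² = (-3304 + (-112 - 22)) + 961 = (-3304 - 134) + 961 = -3438 + 961 = -2477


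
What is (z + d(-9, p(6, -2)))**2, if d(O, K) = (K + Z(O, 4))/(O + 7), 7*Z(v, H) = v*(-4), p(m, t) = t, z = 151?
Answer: 1094116/49 ≈ 22329.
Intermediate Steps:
Z(v, H) = -4*v/7 (Z(v, H) = (v*(-4))/7 = (-4*v)/7 = -4*v/7)
d(O, K) = (K - 4*O/7)/(7 + O) (d(O, K) = (K - 4*O/7)/(O + 7) = (K - 4*O/7)/(7 + O))
(z + d(-9, p(6, -2)))**2 = (151 + (-2 - 4/7*(-9))/(7 - 9))**2 = (151 + (-2 + 36/7)/(-2))**2 = (151 - 1/2*22/7)**2 = (151 - 11/7)**2 = (1046/7)**2 = 1094116/49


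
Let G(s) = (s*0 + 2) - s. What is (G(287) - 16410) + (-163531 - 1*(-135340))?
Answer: -44886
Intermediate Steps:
G(s) = 2 - s (G(s) = (0 + 2) - s = 2 - s)
(G(287) - 16410) + (-163531 - 1*(-135340)) = ((2 - 1*287) - 16410) + (-163531 - 1*(-135340)) = ((2 - 287) - 16410) + (-163531 + 135340) = (-285 - 16410) - 28191 = -16695 - 28191 = -44886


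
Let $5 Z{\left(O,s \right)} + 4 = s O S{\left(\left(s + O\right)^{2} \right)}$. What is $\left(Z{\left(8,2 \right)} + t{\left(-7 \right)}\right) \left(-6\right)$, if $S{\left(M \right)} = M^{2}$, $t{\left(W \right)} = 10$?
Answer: $- \frac{960276}{5} \approx -1.9206 \cdot 10^{5}$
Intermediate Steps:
$Z{\left(O,s \right)} = - \frac{4}{5} + \frac{O s \left(O + s\right)^{4}}{5}$ ($Z{\left(O,s \right)} = - \frac{4}{5} + \frac{s O \left(\left(s + O\right)^{2}\right)^{2}}{5} = - \frac{4}{5} + \frac{O s \left(\left(O + s\right)^{2}\right)^{2}}{5} = - \frac{4}{5} + \frac{O s \left(O + s\right)^{4}}{5}$)
$\left(Z{\left(8,2 \right)} + t{\left(-7 \right)}\right) \left(-6\right) = \left(\left(- \frac{4}{5} + \frac{1}{5} \cdot 8 \cdot 2 \left(8 + 2\right)^{4}\right) + 10\right) \left(-6\right) = \left(\left(- \frac{4}{5} + \frac{1}{5} \cdot 8 \cdot 2 \cdot 10^{4}\right) + 10\right) \left(-6\right) = \left(\left(- \frac{4}{5} + \frac{1}{5} \cdot 8 \cdot 2 \cdot 10000\right) + 10\right) \left(-6\right) = \left(\left(- \frac{4}{5} + 32000\right) + 10\right) \left(-6\right) = \left(\frac{159996}{5} + 10\right) \left(-6\right) = \frac{160046}{5} \left(-6\right) = - \frac{960276}{5}$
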